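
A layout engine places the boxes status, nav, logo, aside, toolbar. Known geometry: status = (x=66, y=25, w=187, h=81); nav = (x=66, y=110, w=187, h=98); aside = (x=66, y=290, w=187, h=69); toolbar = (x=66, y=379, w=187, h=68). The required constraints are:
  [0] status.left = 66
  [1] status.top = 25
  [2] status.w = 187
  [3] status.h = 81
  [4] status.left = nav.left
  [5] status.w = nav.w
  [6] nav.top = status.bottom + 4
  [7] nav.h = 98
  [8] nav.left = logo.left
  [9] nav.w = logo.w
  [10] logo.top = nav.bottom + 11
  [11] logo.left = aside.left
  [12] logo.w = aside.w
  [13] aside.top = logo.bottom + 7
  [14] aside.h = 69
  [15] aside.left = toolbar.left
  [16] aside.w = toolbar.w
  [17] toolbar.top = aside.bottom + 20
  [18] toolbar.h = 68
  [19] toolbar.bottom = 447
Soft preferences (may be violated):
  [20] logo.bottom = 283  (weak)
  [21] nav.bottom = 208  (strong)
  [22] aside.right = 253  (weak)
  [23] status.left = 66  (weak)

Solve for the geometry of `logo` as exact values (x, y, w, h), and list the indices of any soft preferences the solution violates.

logo = (x=66, y=219, w=187, h=64)
violated soft preferences: none

1. logo.x = 66  [nav.left = logo.left]
2. logo.w = 187  [nav.w = logo.w]
3. logo.y = 219  [logo.top = nav.bottom + 11]
4. logo.h = 64  [aside.top = logo.bottom + 7]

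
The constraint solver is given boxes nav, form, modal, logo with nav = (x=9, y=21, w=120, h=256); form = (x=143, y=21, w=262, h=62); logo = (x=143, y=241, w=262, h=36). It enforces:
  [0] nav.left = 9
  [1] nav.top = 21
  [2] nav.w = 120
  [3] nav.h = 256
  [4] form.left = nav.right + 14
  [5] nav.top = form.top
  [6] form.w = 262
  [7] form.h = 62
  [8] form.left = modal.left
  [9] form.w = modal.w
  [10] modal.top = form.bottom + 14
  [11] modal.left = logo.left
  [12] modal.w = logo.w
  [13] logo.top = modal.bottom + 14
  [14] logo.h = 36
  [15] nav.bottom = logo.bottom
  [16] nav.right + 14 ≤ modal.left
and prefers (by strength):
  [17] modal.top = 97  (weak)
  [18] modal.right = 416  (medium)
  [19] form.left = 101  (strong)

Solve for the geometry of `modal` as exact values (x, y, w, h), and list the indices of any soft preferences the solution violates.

modal = (x=143, y=97, w=262, h=130)
violated soft preferences: 18, 19

1. modal.x = 143  [form.left = modal.left]
2. modal.w = 262  [form.w = modal.w]
3. modal.y = 97  [modal.top = form.bottom + 14]
4. modal.h = 130  [logo.top = modal.bottom + 14]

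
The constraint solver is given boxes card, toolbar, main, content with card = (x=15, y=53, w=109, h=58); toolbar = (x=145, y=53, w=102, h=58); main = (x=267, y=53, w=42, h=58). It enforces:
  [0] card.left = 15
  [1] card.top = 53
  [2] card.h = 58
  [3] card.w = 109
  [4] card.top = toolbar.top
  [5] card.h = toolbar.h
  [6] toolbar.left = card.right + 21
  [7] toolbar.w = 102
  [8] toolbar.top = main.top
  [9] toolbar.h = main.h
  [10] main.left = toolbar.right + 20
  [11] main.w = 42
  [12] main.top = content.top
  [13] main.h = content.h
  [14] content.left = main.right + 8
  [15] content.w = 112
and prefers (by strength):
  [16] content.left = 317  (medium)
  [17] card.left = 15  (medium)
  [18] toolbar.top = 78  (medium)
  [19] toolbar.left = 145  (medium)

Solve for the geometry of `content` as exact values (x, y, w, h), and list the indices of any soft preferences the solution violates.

content = (x=317, y=53, w=112, h=58)
violated soft preferences: 18

1. content.y = 53  [main.top = content.top]
2. content.h = 58  [main.h = content.h]
3. content.x = 317  [content.left = main.right + 8]
4. content.w = 112  [content.w = 112]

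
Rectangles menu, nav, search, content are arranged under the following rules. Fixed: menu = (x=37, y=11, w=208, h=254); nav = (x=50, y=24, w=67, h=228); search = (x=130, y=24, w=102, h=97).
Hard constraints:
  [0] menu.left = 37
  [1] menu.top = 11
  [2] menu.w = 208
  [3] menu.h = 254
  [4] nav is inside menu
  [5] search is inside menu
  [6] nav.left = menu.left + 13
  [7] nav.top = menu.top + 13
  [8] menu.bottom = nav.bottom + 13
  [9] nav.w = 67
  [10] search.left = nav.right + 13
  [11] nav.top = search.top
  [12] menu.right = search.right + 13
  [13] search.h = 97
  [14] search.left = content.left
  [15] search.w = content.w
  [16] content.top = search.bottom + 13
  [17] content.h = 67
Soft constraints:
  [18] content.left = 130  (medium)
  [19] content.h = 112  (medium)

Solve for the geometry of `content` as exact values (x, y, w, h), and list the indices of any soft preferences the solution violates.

content = (x=130, y=134, w=102, h=67)
violated soft preferences: 19

1. content.x = 130  [search.left = content.left]
2. content.w = 102  [search.w = content.w]
3. content.y = 134  [content.top = search.bottom + 13]
4. content.h = 67  [content.h = 67]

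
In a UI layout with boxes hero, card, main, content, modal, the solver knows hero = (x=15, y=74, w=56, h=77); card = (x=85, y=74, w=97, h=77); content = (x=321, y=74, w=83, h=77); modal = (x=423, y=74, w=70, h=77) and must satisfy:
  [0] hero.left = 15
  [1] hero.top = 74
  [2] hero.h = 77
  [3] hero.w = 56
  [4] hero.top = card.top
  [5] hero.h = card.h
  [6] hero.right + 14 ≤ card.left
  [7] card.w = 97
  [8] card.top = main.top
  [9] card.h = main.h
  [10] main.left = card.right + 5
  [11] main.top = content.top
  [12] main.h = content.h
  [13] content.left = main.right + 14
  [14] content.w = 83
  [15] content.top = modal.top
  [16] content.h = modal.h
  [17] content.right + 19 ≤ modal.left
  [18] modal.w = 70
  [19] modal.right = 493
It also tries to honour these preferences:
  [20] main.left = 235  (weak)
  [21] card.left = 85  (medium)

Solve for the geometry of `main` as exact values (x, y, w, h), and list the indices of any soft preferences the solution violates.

main = (x=187, y=74, w=120, h=77)
violated soft preferences: 20

1. main.y = 74  [card.top = main.top]
2. main.h = 77  [card.h = main.h]
3. main.x = 187  [main.left = card.right + 5]
4. main.w = 120  [content.left = main.right + 14]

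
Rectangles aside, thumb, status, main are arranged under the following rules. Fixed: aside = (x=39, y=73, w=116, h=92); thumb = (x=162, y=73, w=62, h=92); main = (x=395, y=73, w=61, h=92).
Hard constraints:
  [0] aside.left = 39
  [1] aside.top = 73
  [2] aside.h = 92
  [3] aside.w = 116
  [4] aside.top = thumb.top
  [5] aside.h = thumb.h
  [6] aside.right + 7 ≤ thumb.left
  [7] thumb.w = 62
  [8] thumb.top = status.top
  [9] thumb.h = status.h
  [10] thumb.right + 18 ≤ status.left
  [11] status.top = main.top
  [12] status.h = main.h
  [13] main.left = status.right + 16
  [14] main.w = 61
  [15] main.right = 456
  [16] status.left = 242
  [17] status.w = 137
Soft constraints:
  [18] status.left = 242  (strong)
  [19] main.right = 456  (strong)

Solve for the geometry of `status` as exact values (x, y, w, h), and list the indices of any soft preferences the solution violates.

1. status.y = 73  [thumb.top = status.top]
2. status.h = 92  [thumb.h = status.h]
3. status.x = 242  [status.left = 242]
4. status.w = 137  [status.w = 137]

status = (x=242, y=73, w=137, h=92)
violated soft preferences: none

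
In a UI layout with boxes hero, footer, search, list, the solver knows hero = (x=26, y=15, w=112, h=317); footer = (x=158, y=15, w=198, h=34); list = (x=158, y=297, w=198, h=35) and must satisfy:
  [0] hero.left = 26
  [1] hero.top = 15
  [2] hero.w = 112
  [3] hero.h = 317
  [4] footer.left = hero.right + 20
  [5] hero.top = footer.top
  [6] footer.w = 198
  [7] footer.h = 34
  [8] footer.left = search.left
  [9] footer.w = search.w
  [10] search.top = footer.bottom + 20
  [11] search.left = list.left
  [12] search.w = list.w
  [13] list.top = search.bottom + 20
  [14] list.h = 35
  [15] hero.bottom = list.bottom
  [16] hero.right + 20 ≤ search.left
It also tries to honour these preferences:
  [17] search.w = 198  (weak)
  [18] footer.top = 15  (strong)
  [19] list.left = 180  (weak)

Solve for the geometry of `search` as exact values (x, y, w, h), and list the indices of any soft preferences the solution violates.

search = (x=158, y=69, w=198, h=208)
violated soft preferences: 19

1. search.x = 158  [footer.left = search.left]
2. search.w = 198  [footer.w = search.w]
3. search.y = 69  [search.top = footer.bottom + 20]
4. search.h = 208  [list.top = search.bottom + 20]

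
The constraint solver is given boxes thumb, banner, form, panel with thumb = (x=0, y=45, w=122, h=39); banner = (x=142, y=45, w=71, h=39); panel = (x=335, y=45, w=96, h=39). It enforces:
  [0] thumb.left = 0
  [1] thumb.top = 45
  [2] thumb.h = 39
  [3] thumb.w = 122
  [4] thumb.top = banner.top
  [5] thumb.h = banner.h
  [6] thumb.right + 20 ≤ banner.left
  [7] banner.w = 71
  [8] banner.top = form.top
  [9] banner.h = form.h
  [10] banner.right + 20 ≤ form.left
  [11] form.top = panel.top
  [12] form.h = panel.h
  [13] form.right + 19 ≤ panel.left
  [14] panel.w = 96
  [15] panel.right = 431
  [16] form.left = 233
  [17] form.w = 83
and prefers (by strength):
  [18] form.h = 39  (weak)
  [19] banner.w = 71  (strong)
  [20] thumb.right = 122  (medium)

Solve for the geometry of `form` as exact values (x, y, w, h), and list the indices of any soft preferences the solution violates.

form = (x=233, y=45, w=83, h=39)
violated soft preferences: none

1. form.y = 45  [banner.top = form.top]
2. form.h = 39  [banner.h = form.h]
3. form.x = 233  [form.left = 233]
4. form.w = 83  [form.w = 83]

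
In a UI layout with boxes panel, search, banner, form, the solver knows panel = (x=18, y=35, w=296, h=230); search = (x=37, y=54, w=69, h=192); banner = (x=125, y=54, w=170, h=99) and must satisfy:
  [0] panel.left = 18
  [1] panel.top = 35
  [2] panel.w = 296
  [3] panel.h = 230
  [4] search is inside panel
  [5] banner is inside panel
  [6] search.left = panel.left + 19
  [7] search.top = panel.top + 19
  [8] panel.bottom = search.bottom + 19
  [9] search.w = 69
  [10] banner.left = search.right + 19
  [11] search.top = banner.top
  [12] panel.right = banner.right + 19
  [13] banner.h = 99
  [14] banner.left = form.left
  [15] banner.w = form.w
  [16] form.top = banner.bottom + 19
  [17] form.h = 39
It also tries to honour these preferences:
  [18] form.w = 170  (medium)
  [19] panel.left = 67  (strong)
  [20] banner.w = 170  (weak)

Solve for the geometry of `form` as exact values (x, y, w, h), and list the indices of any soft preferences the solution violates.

form = (x=125, y=172, w=170, h=39)
violated soft preferences: 19

1. form.x = 125  [banner.left = form.left]
2. form.w = 170  [banner.w = form.w]
3. form.y = 172  [form.top = banner.bottom + 19]
4. form.h = 39  [form.h = 39]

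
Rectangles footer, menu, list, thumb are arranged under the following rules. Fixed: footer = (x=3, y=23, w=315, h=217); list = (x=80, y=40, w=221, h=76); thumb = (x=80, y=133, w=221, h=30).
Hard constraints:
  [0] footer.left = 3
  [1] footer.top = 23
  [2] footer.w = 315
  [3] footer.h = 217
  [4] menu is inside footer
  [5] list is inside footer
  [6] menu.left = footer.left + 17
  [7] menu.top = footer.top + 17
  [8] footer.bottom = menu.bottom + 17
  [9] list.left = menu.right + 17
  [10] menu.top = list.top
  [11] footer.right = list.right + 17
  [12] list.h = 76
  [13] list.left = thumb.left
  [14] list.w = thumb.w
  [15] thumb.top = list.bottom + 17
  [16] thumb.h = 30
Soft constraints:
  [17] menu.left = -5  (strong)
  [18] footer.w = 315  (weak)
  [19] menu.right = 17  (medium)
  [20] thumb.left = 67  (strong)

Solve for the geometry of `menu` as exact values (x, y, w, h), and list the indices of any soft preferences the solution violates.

menu = (x=20, y=40, w=43, h=183)
violated soft preferences: 17, 19, 20

1. menu.x = 20  [menu.left = footer.left + 17]
2. menu.y = 40  [menu.top = footer.top + 17]
3. menu.h = 183  [footer.bottom = menu.bottom + 17]
4. menu.w = 43  [list.left = menu.right + 17]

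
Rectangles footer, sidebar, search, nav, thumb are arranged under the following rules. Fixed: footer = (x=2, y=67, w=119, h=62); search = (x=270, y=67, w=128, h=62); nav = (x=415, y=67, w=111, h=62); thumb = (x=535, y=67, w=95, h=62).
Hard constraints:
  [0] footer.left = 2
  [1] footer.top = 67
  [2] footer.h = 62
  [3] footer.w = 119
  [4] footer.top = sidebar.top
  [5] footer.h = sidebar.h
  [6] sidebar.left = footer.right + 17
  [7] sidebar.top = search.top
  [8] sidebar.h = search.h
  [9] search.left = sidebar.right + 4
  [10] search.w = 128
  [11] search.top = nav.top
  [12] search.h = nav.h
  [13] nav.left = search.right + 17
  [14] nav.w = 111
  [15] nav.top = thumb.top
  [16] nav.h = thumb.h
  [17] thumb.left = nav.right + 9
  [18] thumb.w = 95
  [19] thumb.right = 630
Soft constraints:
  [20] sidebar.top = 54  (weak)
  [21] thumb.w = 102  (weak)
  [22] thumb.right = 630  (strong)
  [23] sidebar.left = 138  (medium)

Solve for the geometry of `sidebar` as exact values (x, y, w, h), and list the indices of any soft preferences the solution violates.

sidebar = (x=138, y=67, w=128, h=62)
violated soft preferences: 20, 21

1. sidebar.y = 67  [footer.top = sidebar.top]
2. sidebar.h = 62  [footer.h = sidebar.h]
3. sidebar.x = 138  [sidebar.left = footer.right + 17]
4. sidebar.w = 128  [search.left = sidebar.right + 4]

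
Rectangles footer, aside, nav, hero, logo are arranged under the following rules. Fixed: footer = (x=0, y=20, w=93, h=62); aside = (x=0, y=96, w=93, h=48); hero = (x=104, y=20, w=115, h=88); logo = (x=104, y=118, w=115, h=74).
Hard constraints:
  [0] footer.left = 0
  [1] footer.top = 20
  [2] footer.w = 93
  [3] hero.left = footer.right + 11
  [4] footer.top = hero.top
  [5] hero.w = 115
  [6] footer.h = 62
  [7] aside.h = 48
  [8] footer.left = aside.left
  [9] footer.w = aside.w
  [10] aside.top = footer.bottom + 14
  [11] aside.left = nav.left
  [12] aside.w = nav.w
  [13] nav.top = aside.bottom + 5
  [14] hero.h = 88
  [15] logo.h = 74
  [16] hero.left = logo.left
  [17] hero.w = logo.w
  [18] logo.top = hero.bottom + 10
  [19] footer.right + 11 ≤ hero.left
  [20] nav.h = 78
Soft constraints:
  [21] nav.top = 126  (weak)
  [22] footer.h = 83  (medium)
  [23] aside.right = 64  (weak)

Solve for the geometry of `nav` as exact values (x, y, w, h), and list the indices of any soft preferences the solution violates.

1. nav.x = 0  [aside.left = nav.left]
2. nav.w = 93  [aside.w = nav.w]
3. nav.y = 149  [nav.top = aside.bottom + 5]
4. nav.h = 78  [nav.h = 78]

nav = (x=0, y=149, w=93, h=78)
violated soft preferences: 21, 22, 23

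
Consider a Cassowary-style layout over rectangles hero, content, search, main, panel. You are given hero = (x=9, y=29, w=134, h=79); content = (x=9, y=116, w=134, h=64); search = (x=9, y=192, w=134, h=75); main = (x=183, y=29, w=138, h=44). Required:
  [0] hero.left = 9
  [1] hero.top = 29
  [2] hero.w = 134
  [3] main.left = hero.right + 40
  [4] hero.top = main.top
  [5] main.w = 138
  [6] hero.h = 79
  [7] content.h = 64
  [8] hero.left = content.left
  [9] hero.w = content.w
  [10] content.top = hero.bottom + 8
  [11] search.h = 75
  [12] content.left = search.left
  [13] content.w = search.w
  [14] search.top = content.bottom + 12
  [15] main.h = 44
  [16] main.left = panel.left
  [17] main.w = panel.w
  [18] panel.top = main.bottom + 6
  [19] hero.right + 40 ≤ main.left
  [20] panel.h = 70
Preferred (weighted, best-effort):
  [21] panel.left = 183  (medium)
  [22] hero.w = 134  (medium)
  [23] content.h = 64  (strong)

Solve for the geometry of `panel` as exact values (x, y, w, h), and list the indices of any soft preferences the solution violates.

1. panel.x = 183  [main.left = panel.left]
2. panel.w = 138  [main.w = panel.w]
3. panel.y = 79  [panel.top = main.bottom + 6]
4. panel.h = 70  [panel.h = 70]

panel = (x=183, y=79, w=138, h=70)
violated soft preferences: none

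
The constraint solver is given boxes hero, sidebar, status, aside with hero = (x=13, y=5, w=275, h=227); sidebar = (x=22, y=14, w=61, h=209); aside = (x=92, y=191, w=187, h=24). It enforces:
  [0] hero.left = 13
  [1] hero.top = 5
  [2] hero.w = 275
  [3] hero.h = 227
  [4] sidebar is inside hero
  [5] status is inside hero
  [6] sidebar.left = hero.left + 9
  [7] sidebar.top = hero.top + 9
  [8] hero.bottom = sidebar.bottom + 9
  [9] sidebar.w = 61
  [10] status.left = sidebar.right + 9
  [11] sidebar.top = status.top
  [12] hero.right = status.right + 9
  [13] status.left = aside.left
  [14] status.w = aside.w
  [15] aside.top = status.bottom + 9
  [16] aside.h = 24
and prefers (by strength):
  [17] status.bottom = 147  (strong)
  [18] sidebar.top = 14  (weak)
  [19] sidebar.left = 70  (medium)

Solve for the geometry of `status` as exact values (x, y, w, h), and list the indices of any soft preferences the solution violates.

status = (x=92, y=14, w=187, h=168)
violated soft preferences: 17, 19

1. status.x = 92  [status.left = sidebar.right + 9]
2. status.y = 14  [sidebar.top = status.top]
3. status.w = 187  [hero.right = status.right + 9]
4. status.h = 168  [aside.top = status.bottom + 9]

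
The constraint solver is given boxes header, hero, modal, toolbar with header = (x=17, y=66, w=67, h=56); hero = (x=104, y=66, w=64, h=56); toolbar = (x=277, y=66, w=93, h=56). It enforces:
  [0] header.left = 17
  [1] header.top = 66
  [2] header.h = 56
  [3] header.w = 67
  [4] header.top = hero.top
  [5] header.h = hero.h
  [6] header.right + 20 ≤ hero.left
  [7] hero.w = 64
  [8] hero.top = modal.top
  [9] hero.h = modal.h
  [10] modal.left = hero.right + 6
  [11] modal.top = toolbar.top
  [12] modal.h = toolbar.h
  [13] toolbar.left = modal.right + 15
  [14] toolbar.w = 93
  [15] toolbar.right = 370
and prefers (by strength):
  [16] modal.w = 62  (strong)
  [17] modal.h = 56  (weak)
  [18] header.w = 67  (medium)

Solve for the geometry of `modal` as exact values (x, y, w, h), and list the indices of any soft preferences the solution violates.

modal = (x=174, y=66, w=88, h=56)
violated soft preferences: 16

1. modal.y = 66  [hero.top = modal.top]
2. modal.h = 56  [hero.h = modal.h]
3. modal.x = 174  [modal.left = hero.right + 6]
4. modal.w = 88  [toolbar.left = modal.right + 15]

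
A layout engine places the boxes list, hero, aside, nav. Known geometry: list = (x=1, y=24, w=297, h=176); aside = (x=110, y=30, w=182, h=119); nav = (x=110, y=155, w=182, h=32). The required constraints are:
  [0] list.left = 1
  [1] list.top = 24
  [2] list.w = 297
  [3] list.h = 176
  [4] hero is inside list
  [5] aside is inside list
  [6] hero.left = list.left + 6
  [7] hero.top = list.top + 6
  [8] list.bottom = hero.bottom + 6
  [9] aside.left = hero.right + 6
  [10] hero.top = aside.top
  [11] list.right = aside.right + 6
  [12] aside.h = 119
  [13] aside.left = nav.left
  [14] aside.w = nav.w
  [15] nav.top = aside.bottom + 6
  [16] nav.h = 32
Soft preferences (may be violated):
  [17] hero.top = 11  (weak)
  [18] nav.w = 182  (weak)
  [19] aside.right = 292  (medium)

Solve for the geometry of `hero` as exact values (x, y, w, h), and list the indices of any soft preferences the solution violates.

hero = (x=7, y=30, w=97, h=164)
violated soft preferences: 17

1. hero.x = 7  [hero.left = list.left + 6]
2. hero.y = 30  [hero.top = list.top + 6]
3. hero.h = 164  [list.bottom = hero.bottom + 6]
4. hero.w = 97  [aside.left = hero.right + 6]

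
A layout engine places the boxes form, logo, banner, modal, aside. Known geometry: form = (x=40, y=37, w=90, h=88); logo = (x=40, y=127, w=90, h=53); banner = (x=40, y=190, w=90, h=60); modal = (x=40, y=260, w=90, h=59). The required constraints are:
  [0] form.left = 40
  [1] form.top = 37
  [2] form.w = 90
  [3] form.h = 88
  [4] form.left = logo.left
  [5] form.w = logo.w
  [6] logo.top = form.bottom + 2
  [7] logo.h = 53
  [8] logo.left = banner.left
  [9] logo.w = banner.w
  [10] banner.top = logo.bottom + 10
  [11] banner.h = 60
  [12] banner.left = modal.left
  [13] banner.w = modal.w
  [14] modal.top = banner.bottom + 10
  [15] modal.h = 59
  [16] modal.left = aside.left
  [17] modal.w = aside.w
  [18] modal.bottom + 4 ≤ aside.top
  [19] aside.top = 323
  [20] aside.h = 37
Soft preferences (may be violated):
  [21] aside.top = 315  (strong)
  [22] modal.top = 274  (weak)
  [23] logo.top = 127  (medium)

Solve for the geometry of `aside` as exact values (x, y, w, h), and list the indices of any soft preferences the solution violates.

aside = (x=40, y=323, w=90, h=37)
violated soft preferences: 21, 22

1. aside.x = 40  [modal.left = aside.left]
2. aside.w = 90  [modal.w = aside.w]
3. aside.y = 323  [aside.top = 323]
4. aside.h = 37  [aside.h = 37]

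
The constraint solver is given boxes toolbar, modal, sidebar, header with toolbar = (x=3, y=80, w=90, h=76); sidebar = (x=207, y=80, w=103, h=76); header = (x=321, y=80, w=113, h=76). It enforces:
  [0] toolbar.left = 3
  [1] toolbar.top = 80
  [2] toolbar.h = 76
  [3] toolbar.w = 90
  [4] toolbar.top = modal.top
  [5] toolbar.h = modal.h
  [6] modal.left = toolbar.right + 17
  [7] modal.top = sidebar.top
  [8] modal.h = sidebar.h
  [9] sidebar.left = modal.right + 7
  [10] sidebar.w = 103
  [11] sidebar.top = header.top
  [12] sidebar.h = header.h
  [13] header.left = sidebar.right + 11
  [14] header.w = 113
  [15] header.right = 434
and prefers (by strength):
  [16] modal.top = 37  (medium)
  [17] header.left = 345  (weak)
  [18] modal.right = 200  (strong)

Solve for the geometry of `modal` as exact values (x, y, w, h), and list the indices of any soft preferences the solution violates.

1. modal.y = 80  [toolbar.top = modal.top]
2. modal.h = 76  [toolbar.h = modal.h]
3. modal.x = 110  [modal.left = toolbar.right + 17]
4. modal.w = 90  [sidebar.left = modal.right + 7]

modal = (x=110, y=80, w=90, h=76)
violated soft preferences: 16, 17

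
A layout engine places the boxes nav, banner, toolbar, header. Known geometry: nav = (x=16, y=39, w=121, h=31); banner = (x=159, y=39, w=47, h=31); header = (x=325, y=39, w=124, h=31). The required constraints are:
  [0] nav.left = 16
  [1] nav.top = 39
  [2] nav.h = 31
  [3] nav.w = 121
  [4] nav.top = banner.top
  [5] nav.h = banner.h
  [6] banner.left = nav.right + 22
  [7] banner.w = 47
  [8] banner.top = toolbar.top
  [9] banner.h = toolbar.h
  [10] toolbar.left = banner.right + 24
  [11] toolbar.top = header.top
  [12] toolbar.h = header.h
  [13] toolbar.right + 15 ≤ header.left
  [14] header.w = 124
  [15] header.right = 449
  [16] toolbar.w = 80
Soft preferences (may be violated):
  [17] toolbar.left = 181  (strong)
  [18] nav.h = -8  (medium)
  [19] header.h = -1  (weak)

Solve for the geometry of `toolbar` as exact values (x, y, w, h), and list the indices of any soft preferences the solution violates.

toolbar = (x=230, y=39, w=80, h=31)
violated soft preferences: 17, 18, 19

1. toolbar.y = 39  [banner.top = toolbar.top]
2. toolbar.h = 31  [banner.h = toolbar.h]
3. toolbar.x = 230  [toolbar.left = banner.right + 24]
4. toolbar.w = 80  [toolbar.w = 80]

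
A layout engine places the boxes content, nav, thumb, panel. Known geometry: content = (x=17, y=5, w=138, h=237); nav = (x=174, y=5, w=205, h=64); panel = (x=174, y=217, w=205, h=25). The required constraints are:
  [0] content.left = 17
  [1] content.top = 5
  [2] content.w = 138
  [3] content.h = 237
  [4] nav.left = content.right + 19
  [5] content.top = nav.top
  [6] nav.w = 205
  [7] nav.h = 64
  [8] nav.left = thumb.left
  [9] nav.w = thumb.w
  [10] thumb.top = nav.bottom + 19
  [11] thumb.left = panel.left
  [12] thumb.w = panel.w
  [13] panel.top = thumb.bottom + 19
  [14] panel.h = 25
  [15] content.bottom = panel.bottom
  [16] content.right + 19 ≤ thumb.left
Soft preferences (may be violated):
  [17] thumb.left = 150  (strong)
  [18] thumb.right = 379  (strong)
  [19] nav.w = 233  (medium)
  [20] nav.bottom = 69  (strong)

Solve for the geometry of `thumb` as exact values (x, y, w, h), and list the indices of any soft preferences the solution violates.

thumb = (x=174, y=88, w=205, h=110)
violated soft preferences: 17, 19

1. thumb.x = 174  [nav.left = thumb.left]
2. thumb.w = 205  [nav.w = thumb.w]
3. thumb.y = 88  [thumb.top = nav.bottom + 19]
4. thumb.h = 110  [panel.top = thumb.bottom + 19]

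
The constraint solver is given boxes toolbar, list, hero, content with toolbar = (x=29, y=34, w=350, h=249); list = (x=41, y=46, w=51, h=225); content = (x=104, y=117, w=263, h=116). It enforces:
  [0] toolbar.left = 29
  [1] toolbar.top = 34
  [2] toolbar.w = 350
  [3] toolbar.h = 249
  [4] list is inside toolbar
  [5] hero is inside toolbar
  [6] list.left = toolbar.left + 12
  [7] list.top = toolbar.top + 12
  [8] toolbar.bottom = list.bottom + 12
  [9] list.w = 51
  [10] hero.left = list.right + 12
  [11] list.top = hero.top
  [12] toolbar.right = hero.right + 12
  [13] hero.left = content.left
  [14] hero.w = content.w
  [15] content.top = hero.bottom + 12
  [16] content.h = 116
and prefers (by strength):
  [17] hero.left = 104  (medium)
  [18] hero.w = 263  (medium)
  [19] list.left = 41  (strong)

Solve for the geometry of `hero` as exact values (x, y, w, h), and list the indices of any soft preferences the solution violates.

hero = (x=104, y=46, w=263, h=59)
violated soft preferences: none

1. hero.x = 104  [hero.left = list.right + 12]
2. hero.y = 46  [list.top = hero.top]
3. hero.w = 263  [toolbar.right = hero.right + 12]
4. hero.h = 59  [content.top = hero.bottom + 12]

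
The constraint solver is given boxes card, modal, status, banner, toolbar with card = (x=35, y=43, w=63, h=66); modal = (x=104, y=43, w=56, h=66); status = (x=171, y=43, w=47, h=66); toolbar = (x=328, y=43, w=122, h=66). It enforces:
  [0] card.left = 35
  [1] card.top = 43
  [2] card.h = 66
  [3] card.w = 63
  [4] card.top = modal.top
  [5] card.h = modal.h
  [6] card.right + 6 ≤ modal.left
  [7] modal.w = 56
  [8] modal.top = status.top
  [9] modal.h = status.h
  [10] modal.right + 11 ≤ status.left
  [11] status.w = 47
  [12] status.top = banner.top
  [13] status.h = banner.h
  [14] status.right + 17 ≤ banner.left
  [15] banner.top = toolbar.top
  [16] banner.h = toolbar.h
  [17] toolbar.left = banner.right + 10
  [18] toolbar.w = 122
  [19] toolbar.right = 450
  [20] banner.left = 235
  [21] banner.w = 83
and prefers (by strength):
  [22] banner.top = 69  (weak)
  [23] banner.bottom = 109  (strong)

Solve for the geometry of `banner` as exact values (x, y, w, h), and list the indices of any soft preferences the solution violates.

banner = (x=235, y=43, w=83, h=66)
violated soft preferences: 22

1. banner.y = 43  [status.top = banner.top]
2. banner.h = 66  [status.h = banner.h]
3. banner.x = 235  [banner.left = 235]
4. banner.w = 83  [banner.w = 83]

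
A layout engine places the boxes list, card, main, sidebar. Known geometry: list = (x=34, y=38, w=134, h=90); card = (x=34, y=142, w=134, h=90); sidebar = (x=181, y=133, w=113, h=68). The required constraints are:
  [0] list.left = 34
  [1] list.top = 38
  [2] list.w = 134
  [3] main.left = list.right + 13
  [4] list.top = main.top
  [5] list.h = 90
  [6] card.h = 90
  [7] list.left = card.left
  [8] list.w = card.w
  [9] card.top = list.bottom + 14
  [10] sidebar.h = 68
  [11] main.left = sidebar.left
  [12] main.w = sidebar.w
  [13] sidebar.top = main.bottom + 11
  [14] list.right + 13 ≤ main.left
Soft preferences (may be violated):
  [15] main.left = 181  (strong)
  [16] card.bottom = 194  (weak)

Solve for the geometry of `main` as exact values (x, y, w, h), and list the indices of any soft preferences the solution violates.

main = (x=181, y=38, w=113, h=84)
violated soft preferences: 16

1. main.x = 181  [main.left = list.right + 13]
2. main.y = 38  [list.top = main.top]
3. main.w = 113  [main.w = sidebar.w]
4. main.h = 84  [sidebar.top = main.bottom + 11]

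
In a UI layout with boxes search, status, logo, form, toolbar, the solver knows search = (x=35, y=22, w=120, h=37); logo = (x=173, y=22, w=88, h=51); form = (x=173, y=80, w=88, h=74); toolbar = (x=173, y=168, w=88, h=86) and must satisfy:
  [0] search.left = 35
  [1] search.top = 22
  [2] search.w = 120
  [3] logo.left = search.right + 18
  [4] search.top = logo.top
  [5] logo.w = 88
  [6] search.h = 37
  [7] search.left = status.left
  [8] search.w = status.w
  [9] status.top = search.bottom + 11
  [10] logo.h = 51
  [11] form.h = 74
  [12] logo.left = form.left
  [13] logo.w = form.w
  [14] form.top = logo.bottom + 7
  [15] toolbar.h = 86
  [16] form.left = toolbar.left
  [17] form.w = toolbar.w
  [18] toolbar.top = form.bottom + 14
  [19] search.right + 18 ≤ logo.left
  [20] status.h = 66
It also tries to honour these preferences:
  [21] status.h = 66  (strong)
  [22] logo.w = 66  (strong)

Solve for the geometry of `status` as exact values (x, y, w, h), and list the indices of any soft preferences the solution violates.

1. status.x = 35  [search.left = status.left]
2. status.w = 120  [search.w = status.w]
3. status.y = 70  [status.top = search.bottom + 11]
4. status.h = 66  [status.h = 66]

status = (x=35, y=70, w=120, h=66)
violated soft preferences: 22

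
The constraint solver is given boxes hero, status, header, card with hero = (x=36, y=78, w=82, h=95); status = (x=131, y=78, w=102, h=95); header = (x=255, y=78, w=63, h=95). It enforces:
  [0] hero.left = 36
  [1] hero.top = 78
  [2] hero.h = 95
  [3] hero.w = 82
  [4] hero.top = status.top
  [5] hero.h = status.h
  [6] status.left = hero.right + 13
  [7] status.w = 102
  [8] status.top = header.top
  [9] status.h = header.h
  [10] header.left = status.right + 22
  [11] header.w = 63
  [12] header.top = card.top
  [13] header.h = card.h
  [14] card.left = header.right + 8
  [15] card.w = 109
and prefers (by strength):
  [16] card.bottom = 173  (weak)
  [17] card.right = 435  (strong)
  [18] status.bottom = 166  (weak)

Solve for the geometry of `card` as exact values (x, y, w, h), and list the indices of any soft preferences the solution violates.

1. card.y = 78  [header.top = card.top]
2. card.h = 95  [header.h = card.h]
3. card.x = 326  [card.left = header.right + 8]
4. card.w = 109  [card.w = 109]

card = (x=326, y=78, w=109, h=95)
violated soft preferences: 18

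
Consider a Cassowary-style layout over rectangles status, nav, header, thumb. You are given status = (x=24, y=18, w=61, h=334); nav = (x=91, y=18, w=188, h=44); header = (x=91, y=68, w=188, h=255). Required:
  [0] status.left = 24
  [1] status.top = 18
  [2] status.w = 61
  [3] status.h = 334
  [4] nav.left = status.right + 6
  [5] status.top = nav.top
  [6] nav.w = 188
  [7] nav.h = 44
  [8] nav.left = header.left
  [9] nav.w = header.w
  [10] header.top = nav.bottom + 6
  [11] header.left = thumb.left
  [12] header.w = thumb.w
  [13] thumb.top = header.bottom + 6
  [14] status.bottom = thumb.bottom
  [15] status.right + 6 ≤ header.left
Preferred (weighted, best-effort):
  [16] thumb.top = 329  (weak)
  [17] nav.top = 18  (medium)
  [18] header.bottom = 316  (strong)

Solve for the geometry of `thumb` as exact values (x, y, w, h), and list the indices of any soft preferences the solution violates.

1. thumb.x = 91  [header.left = thumb.left]
2. thumb.w = 188  [header.w = thumb.w]
3. thumb.y = 329  [thumb.top = header.bottom + 6]
4. thumb.h = 23  [status.bottom = thumb.bottom]

thumb = (x=91, y=329, w=188, h=23)
violated soft preferences: 18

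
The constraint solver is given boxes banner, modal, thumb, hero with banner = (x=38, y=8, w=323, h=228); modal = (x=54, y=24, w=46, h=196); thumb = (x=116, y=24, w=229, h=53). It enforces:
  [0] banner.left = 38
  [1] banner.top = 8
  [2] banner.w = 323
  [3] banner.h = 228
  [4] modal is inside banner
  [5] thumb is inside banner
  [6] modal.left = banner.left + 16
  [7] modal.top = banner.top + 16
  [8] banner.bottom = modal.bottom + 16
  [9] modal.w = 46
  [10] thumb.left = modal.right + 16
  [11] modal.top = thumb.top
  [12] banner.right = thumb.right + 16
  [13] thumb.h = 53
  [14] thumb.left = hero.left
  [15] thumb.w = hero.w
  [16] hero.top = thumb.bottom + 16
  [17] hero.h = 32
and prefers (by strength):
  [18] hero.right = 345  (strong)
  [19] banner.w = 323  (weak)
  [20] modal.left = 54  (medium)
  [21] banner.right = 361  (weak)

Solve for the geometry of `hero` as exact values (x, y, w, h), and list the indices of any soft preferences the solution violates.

1. hero.x = 116  [thumb.left = hero.left]
2. hero.w = 229  [thumb.w = hero.w]
3. hero.y = 93  [hero.top = thumb.bottom + 16]
4. hero.h = 32  [hero.h = 32]

hero = (x=116, y=93, w=229, h=32)
violated soft preferences: none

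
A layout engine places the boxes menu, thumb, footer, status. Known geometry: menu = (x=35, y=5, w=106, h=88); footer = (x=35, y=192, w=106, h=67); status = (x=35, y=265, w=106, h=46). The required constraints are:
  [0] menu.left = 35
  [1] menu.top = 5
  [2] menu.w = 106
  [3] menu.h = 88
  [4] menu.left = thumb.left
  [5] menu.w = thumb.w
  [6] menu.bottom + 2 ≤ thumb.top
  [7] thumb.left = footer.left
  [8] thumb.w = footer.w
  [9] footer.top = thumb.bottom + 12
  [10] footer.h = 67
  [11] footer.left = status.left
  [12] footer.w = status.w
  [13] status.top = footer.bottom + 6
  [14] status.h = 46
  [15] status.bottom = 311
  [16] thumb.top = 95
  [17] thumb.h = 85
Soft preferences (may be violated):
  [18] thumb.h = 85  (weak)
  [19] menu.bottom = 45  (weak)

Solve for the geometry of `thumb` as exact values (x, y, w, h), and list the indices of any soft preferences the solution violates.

thumb = (x=35, y=95, w=106, h=85)
violated soft preferences: 19

1. thumb.x = 35  [menu.left = thumb.left]
2. thumb.w = 106  [menu.w = thumb.w]
3. thumb.y = 95  [thumb.top = 95]
4. thumb.h = 85  [thumb.h = 85]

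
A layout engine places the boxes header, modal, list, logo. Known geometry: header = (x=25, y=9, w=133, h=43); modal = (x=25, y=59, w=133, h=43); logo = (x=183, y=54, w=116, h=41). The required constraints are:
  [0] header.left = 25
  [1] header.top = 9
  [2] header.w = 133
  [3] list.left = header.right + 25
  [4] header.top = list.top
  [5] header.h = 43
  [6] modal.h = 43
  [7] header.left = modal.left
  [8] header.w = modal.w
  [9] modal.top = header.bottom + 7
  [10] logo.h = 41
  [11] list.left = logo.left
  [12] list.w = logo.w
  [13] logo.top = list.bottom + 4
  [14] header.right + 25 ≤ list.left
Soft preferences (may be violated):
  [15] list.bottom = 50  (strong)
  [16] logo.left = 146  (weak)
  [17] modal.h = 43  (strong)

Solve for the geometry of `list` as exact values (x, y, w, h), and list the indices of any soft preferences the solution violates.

1. list.x = 183  [list.left = header.right + 25]
2. list.y = 9  [header.top = list.top]
3. list.w = 116  [list.w = logo.w]
4. list.h = 41  [logo.top = list.bottom + 4]

list = (x=183, y=9, w=116, h=41)
violated soft preferences: 16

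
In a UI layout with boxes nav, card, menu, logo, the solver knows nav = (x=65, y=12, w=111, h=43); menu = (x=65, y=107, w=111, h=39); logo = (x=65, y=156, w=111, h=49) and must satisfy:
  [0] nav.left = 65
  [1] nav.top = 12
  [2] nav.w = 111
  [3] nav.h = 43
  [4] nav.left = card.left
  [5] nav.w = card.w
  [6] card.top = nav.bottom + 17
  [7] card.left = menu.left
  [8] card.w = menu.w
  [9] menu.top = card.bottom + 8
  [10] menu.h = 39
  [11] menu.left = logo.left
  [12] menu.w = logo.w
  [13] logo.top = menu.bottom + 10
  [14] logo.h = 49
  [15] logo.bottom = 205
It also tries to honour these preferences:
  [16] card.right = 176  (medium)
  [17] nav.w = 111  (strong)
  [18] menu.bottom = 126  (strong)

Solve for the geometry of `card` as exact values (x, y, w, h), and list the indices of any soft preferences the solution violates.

1. card.x = 65  [nav.left = card.left]
2. card.w = 111  [nav.w = card.w]
3. card.y = 72  [card.top = nav.bottom + 17]
4. card.h = 27  [menu.top = card.bottom + 8]

card = (x=65, y=72, w=111, h=27)
violated soft preferences: 18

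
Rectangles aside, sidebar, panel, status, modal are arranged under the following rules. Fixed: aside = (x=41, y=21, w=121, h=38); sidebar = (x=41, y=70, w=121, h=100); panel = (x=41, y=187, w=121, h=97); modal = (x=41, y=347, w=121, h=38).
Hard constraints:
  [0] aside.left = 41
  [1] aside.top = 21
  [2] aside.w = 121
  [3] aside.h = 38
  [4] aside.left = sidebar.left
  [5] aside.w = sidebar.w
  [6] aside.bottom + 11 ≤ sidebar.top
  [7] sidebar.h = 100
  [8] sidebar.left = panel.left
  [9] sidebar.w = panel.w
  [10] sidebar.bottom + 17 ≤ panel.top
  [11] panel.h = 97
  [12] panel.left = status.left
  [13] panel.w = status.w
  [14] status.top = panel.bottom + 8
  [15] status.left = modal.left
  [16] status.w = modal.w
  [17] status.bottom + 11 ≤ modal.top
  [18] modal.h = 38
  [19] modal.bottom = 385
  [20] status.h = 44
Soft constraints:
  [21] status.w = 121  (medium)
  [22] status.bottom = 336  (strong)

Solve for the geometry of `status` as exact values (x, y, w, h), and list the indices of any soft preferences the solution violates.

status = (x=41, y=292, w=121, h=44)
violated soft preferences: none

1. status.x = 41  [panel.left = status.left]
2. status.w = 121  [panel.w = status.w]
3. status.y = 292  [status.top = panel.bottom + 8]
4. status.h = 44  [status.h = 44]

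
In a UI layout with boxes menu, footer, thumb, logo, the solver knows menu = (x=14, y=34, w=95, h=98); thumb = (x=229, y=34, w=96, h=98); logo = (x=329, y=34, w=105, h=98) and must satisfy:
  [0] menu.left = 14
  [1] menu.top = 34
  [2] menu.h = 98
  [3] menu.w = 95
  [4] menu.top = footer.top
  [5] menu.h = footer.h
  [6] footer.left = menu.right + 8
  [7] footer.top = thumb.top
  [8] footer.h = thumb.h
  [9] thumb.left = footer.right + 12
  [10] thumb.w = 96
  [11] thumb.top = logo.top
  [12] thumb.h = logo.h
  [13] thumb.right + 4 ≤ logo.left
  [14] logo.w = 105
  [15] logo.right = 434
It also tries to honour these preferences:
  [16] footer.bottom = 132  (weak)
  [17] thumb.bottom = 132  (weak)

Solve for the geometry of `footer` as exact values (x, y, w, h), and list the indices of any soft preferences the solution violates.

footer = (x=117, y=34, w=100, h=98)
violated soft preferences: none

1. footer.y = 34  [menu.top = footer.top]
2. footer.h = 98  [menu.h = footer.h]
3. footer.x = 117  [footer.left = menu.right + 8]
4. footer.w = 100  [thumb.left = footer.right + 12]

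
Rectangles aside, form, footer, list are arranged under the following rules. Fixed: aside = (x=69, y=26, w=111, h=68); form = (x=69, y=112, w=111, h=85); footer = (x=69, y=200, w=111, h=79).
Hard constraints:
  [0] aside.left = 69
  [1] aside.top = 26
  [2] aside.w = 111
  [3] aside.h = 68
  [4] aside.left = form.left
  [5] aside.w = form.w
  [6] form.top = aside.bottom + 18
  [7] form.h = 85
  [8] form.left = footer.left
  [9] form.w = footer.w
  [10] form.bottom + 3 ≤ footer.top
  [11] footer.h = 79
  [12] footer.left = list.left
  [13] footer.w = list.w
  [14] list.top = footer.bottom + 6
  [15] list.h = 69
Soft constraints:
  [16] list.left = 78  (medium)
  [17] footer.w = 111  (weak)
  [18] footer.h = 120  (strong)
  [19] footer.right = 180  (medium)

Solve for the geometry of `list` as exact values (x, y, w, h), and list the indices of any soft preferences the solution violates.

1. list.x = 69  [footer.left = list.left]
2. list.w = 111  [footer.w = list.w]
3. list.y = 285  [list.top = footer.bottom + 6]
4. list.h = 69  [list.h = 69]

list = (x=69, y=285, w=111, h=69)
violated soft preferences: 16, 18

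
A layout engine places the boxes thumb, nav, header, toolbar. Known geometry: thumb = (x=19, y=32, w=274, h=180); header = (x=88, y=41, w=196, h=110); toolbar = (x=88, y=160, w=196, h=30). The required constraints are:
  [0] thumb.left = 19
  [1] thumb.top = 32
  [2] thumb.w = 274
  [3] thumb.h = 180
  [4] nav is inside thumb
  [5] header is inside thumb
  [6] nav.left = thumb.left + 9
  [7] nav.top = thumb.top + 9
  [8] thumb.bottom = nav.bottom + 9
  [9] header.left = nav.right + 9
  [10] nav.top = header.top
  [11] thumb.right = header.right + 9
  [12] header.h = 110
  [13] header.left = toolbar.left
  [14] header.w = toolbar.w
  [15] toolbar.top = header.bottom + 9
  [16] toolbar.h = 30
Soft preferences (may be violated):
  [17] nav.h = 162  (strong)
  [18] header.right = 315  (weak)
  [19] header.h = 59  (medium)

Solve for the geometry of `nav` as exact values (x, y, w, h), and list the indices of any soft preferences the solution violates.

1. nav.x = 28  [nav.left = thumb.left + 9]
2. nav.y = 41  [nav.top = thumb.top + 9]
3. nav.h = 162  [thumb.bottom = nav.bottom + 9]
4. nav.w = 51  [header.left = nav.right + 9]

nav = (x=28, y=41, w=51, h=162)
violated soft preferences: 18, 19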